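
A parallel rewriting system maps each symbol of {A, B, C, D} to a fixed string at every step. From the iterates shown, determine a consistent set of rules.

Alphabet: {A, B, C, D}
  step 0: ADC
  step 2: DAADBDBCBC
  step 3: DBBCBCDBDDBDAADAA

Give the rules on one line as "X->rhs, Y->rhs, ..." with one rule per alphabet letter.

A->BC, B->D, C->AA, D->DB

  step 2 ⇒ step 3: DAADBDBCBC ⇒ DB·BC·BC·DB·D·DB·D·AA·D·AA
    A ↦ BC
    B ↦ D
    C ↦ AA
    D ↦ DB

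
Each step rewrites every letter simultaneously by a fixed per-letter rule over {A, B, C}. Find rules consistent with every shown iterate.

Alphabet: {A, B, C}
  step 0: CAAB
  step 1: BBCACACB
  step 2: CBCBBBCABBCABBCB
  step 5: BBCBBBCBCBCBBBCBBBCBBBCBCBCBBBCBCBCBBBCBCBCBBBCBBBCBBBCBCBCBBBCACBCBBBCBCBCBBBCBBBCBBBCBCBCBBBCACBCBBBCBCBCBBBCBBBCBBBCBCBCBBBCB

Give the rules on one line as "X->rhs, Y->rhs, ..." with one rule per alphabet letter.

A->CA, B->CB, C->BB

  step 1 ⇒ step 2: BBCACACB ⇒ CB·CB·BB·CA·BB·CA·BB·CB
    A ↦ CA
    B ↦ CB
    C ↦ BB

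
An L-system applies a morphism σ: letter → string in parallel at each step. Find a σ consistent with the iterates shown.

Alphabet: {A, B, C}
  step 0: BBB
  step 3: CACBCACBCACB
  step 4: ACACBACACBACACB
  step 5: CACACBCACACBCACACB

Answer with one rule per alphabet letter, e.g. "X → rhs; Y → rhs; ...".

A->C, B->CB, C->A

  step 4 ⇒ step 5: ACACBACACBACACB ⇒ C·A·C·A·CB·C·A·C·A·CB·C·A·C·A·CB
    A ↦ C
    B ↦ CB
    C ↦ A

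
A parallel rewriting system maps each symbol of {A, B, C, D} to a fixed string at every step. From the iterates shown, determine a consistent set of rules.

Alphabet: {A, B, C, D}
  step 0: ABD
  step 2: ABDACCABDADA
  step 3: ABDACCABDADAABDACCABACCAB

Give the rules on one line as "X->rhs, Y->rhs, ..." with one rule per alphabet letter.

A->AB, B->D, C->DA, D->ACC

  step 2 ⇒ step 3: ABDACCABDADA ⇒ AB·D·ACC·AB·DA·DA·AB·D·ACC·AB·ACC·AB
    A ↦ AB
    B ↦ D
    C ↦ DA
    D ↦ ACC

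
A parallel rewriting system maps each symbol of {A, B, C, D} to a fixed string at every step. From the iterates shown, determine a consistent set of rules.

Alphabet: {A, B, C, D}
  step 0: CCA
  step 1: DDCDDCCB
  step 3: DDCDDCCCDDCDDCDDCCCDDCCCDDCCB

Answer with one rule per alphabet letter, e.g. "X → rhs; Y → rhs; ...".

  step 0 ⇒ step 1: CCA ⇒ DDC·DDC·CB
    A ↦ CB
    C ↦ DDC
    B ↦ A  (constrained at step 1)
    D ↦ C  (constrained at step 1)

A->CB, B->A, C->DDC, D->C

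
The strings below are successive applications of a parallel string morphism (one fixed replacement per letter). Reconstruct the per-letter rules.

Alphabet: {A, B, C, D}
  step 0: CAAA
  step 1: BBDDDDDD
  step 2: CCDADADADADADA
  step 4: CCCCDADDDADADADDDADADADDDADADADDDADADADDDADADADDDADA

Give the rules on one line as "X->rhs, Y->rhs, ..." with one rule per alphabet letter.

A->DD, B->C, C->BB, D->DA

  step 1 ⇒ step 2: BBDDDDDD ⇒ C·C·DA·DA·DA·DA·DA·DA
    B ↦ C
    D ↦ DA
  step 0 ⇒ step 1: CAAA ⇒ BB·DD·DD·DD
    A ↦ DD
  step 0 ⇒ step 1: CAAA ⇒ BB·DD·DD·DD
    C ↦ BB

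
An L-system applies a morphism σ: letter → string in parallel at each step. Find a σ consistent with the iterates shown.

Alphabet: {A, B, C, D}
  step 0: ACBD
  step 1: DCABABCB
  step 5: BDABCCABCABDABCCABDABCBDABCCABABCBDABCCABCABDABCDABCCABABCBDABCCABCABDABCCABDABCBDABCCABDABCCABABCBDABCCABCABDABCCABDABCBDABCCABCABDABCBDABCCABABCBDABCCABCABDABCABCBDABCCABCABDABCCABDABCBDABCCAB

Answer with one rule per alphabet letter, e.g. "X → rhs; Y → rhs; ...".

  step 0 ⇒ step 1: ACBD ⇒ D·CAB·ABC·B
    A ↦ D
    B ↦ ABC
    C ↦ CAB
    D ↦ B

A->D, B->ABC, C->CAB, D->B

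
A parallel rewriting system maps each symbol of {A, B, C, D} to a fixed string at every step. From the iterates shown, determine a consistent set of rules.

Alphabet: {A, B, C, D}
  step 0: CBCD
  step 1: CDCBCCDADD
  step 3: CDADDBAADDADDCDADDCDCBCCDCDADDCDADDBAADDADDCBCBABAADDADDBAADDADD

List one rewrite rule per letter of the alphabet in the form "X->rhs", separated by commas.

A->BA, B->CBC, C->CD, D->ADD

  step 0 ⇒ step 1: CBCD ⇒ CD·CBC·CD·ADD
    B ↦ CBC
    C ↦ CD
    D ↦ ADD
    A ↦ BA  (constrained at step 1)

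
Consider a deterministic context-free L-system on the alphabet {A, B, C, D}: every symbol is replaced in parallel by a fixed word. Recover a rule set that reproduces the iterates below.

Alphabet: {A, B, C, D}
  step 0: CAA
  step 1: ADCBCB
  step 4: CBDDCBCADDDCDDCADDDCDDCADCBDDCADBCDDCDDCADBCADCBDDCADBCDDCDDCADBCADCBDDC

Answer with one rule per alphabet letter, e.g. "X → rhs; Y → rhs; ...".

A->CB, B->BC, C->AD, D->DDC

  step 0 ⇒ step 1: CAA ⇒ AD·CB·CB
    A ↦ CB
    C ↦ AD
    B ↦ BC  (constrained at step 1)
    D ↦ DDC  (constrained at step 1)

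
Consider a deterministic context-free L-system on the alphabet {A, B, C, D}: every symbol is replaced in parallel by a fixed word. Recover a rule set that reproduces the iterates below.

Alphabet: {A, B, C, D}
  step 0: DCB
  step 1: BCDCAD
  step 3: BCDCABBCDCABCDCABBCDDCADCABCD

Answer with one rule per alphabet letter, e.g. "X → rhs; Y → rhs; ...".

  step 0 ⇒ step 1: DCB ⇒ BCD·CA·D
    B ↦ D
    C ↦ CA
    D ↦ BCD
    A ↦ BBC  (constrained at step 1)

A->BBC, B->D, C->CA, D->BCD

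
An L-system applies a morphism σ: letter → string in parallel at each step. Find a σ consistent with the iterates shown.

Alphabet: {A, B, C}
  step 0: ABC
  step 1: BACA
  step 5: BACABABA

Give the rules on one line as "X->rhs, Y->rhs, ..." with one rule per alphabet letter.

  step 0 ⇒ step 1: ABC ⇒ B·A·CA
    A ↦ B
    B ↦ A
    C ↦ CA

A->B, B->A, C->CA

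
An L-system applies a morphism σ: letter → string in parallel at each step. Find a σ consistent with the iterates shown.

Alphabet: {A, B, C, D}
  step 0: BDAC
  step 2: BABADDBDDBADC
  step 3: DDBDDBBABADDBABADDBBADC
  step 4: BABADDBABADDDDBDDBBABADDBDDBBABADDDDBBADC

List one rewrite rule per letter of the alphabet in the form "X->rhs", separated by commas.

  step 3 ⇒ step 4: DDBDDBBABADDBABADDBBADC ⇒ BA·BA·DD·BA·BA·DD·DD·B·DD·B·BA·BA·DD·B·DD·B·BA·BA·DD·DD·B·BA·DC
    A ↦ B
    B ↦ DD
    C ↦ DC
    D ↦ BA

A->B, B->DD, C->DC, D->BA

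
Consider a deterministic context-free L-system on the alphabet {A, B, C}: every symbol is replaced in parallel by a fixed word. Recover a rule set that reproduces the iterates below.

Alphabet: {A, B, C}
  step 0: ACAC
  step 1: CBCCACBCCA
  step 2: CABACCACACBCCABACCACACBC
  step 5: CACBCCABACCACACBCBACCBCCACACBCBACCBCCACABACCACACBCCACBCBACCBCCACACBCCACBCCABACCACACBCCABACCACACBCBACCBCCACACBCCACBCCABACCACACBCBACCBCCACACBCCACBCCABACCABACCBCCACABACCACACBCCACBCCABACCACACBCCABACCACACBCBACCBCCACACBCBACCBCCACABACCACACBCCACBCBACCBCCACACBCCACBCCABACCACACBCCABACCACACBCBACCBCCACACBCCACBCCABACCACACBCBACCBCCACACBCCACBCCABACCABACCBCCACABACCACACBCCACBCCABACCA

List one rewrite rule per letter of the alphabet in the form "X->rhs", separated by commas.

A->CBC, B->BAC, C->CA

  step 1 ⇒ step 2: CBCCACBCCA ⇒ CA·BAC·CA·CA·CBC·CA·BAC·CA·CA·CBC
    A ↦ CBC
    B ↦ BAC
    C ↦ CA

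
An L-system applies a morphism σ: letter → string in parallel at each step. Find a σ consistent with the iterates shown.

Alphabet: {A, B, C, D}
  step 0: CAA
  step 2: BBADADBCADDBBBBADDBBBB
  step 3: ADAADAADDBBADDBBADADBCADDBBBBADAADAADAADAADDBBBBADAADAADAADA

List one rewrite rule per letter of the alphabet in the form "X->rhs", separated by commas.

A->ADD, B->ADA, C->DBC, D->BB

  step 2 ⇒ step 3: BBADADBCADDBBBBADDBBBB ⇒ ADA·ADA·ADD·BB·ADD·BB·ADA·DBC·ADD·BB·BB·ADA·ADA·ADA·ADA·ADD·BB·BB·ADA·ADA·ADA·ADA
    A ↦ ADD
    B ↦ ADA
    C ↦ DBC
    D ↦ BB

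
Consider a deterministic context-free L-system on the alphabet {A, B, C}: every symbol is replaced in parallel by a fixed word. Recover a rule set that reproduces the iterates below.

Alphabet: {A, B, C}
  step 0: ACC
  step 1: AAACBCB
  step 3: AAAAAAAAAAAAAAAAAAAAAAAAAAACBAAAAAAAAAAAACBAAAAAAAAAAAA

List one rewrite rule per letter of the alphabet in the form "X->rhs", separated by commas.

A->AAA, B->AAA, C->CB

  step 0 ⇒ step 1: ACC ⇒ AAA·CB·CB
    A ↦ AAA
    C ↦ CB
    B ↦ AAA  (constrained at step 1)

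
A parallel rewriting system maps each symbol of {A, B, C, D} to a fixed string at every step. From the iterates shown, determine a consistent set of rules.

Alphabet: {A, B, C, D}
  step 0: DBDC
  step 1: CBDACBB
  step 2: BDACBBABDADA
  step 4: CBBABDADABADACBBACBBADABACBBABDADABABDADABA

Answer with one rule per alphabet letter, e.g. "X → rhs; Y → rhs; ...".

A->BA, B->DA, C->B, D->CB

  step 1 ⇒ step 2: CBDACBB ⇒ B·DA·CB·BA·B·DA·DA
    A ↦ BA
    B ↦ DA
    C ↦ B
    D ↦ CB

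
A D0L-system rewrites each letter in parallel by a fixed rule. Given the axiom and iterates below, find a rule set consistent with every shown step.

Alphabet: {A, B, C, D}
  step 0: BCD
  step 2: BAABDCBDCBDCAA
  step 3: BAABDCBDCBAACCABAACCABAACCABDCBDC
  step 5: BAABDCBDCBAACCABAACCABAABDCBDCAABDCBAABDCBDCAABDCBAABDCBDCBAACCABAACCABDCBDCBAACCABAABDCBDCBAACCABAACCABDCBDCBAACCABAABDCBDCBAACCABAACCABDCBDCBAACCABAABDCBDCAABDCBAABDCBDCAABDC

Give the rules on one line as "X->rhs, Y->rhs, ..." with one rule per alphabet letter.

  step 2 ⇒ step 3: BAABDCBDCBDCAA ⇒ BAA·BDC·BDC·BAA·CC·A·BAA·CC·A·BAA·CC·A·BDC·BDC
    A ↦ BDC
    B ↦ BAA
    C ↦ A
    D ↦ CC

A->BDC, B->BAA, C->A, D->CC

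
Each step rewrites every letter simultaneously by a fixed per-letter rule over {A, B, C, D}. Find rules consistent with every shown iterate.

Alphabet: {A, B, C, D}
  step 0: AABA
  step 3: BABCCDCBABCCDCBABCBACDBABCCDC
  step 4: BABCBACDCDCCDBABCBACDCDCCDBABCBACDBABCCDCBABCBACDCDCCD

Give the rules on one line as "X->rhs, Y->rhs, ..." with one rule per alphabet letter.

A->BC, B->BA, C->CD, D->C

  step 3 ⇒ step 4: BABCCDCBABCCDCBABCBACDBABCCDC ⇒ BA·BC·BA·CD·CD·C·CD·BA·BC·BA·CD·CD·C·CD·BA·BC·BA·CD·BA·BC·CD·C·BA·BC·BA·CD·CD·C·CD
    A ↦ BC
    B ↦ BA
    C ↦ CD
    D ↦ C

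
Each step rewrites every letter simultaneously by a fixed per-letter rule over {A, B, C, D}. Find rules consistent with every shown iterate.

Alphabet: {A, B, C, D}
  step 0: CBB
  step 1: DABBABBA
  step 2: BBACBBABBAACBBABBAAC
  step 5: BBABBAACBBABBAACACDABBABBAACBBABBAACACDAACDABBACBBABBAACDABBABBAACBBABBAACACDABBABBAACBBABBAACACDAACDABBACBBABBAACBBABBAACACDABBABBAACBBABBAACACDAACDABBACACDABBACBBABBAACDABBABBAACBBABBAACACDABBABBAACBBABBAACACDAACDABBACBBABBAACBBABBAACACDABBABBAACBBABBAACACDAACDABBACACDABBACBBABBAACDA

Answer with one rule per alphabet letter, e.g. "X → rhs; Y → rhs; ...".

A->AC, B->BBA, C->DA, D->BB

  step 1 ⇒ step 2: DABBABBA ⇒ BB·AC·BBA·BBA·AC·BBA·BBA·AC
    A ↦ AC
    B ↦ BBA
    D ↦ BB
  step 0 ⇒ step 1: CBB ⇒ DA·BBA·BBA
    C ↦ DA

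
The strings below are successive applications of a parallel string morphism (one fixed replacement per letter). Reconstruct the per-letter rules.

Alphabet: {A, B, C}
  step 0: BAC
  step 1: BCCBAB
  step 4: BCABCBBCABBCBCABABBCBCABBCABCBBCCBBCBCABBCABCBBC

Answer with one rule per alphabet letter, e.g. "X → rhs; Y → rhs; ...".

A->CB, B->BC, C->AB

  step 0 ⇒ step 1: BAC ⇒ BC·CB·AB
    A ↦ CB
    B ↦ BC
    C ↦ AB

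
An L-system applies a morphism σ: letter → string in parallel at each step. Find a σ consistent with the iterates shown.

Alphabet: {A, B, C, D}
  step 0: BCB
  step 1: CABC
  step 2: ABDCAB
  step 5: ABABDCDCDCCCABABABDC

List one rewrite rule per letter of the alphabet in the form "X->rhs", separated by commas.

  step 1 ⇒ step 2: CABC ⇒ AB·D·C·AB
    A ↦ D
    B ↦ C
    C ↦ AB
    D ↦ CC  (constrained at step 2)

A->D, B->C, C->AB, D->CC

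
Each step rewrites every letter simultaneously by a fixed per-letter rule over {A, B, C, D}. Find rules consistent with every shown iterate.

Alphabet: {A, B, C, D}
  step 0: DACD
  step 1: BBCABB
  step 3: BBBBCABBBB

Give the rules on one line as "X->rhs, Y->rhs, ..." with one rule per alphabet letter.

A->C, B->D, C->A, D->BB

  step 0 ⇒ step 1: DACD ⇒ BB·C·A·BB
    A ↦ C
    C ↦ A
    D ↦ BB
    B ↦ D  (constrained at step 1)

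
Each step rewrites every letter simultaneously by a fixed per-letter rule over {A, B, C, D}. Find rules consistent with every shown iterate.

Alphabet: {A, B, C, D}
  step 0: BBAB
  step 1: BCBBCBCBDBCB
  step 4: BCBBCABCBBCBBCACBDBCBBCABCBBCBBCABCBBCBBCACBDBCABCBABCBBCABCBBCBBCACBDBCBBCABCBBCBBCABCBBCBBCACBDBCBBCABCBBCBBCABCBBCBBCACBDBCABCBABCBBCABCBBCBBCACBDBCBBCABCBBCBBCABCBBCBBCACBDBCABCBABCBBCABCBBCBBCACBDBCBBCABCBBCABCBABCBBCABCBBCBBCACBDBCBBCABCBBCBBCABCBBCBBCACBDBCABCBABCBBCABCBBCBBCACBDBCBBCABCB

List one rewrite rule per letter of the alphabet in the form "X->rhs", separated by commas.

  step 0 ⇒ step 1: BBAB ⇒ BCB·BCB·CBD·BCB
    A ↦ CBD
    B ↦ BCB
    C ↦ BCA  (constrained at step 1)
    D ↦ A  (constrained at step 1)

A->CBD, B->BCB, C->BCA, D->A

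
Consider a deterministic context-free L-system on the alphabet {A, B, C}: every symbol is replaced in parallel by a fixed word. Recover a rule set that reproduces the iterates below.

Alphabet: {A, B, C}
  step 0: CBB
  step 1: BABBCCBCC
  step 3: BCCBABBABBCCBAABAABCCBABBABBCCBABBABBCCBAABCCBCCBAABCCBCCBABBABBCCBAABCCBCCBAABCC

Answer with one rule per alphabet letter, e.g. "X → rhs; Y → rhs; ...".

A->BAA, B->BCC, C->BAB

  step 0 ⇒ step 1: CBB ⇒ BAB·BCC·BCC
    B ↦ BCC
    C ↦ BAB
    A ↦ BAA  (constrained at step 1)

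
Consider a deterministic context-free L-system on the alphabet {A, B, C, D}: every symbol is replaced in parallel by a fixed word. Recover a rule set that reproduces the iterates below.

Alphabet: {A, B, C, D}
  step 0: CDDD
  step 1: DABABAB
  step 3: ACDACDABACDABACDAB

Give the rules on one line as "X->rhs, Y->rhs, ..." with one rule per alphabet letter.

  step 0 ⇒ step 1: CDDD ⇒ D·AB·AB·AB
    C ↦ D
    D ↦ AB
    A ↦ AC  (constrained at step 1)
    B ↦ D  (constrained at step 1)

A->AC, B->D, C->D, D->AB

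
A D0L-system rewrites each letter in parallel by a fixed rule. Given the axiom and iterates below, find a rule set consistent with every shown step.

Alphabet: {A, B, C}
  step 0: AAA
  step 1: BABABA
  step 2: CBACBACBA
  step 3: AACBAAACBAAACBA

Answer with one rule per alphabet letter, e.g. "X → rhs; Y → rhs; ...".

  step 2 ⇒ step 3: CBACBACBA ⇒ AA·C·BA·AA·C·BA·AA·C·BA
    A ↦ BA
    B ↦ C
    C ↦ AA

A->BA, B->C, C->AA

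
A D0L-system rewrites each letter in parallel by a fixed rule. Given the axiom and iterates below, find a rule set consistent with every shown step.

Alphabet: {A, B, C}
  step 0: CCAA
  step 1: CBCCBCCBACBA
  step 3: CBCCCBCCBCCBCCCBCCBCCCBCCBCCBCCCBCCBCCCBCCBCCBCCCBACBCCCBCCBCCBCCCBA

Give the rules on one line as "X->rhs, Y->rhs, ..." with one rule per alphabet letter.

  step 0 ⇒ step 1: CCAA ⇒ CBC·CBC·CBA·CBA
    A ↦ CBA
    C ↦ CBC
    B ↦ C  (constrained at step 1)

A->CBA, B->C, C->CBC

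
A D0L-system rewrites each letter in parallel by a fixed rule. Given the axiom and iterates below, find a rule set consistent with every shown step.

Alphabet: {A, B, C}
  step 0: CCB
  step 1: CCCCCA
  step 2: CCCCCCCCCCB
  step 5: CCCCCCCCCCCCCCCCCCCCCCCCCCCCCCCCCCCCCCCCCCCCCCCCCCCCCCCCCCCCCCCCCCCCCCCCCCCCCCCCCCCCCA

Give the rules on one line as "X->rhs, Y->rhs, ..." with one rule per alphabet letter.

  step 1 ⇒ step 2: CCCCCA ⇒ CC·CC·CC·CC·CC·B
    A ↦ B
    C ↦ CC
  step 0 ⇒ step 1: CCB ⇒ CC·CC·CA
    B ↦ CA

A->B, B->CA, C->CC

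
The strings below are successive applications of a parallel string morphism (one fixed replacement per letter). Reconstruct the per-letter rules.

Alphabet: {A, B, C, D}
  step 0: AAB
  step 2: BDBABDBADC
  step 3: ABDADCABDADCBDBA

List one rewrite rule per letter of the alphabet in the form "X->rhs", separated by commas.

  step 2 ⇒ step 3: BDBABDBADC ⇒ A·BD·A·DC·A·BD·A·DC·BD·BA
    A ↦ DC
    B ↦ A
    C ↦ BA
    D ↦ BD

A->DC, B->A, C->BA, D->BD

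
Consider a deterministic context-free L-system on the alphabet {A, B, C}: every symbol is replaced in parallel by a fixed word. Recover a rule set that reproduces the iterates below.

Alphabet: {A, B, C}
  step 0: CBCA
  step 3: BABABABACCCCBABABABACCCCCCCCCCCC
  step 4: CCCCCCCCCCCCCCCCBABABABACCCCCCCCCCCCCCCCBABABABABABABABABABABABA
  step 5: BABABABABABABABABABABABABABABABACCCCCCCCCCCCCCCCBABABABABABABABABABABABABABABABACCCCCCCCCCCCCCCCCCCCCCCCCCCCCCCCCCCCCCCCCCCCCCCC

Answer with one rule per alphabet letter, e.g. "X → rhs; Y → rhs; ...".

  step 4 ⇒ step 5: CCCCCCCCCCCCCCCCBABABABACCCCCCCCCCCCCCCCBABABABABABABABABABABABA ⇒ BA·BA·BA·BA·BA·BA·BA·BA·BA·BA·BA·BA·BA·BA·BA·BA·C·CCC·C·CCC·C·CCC·C·CCC·BA·BA·BA·BA·BA·BA·BA·BA·BA·BA·BA·BA·BA·BA·BA·BA·C·CCC·C·CCC·C·CCC·C·CCC·C·CCC·C·CCC·C·CCC·C·CCC·C·CCC·C·CCC·C·CCC·C·CCC
    A ↦ CCC
    B ↦ C
    C ↦ BA

A->CCC, B->C, C->BA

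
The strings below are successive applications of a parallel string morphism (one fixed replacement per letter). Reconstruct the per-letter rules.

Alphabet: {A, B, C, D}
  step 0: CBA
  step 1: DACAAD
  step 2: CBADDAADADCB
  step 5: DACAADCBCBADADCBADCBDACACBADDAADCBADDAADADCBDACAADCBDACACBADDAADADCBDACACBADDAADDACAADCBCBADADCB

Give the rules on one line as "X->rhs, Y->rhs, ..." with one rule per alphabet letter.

A->AD, B->CA, C->DA, D->CB

  step 1 ⇒ step 2: DACAAD ⇒ CB·AD·DA·AD·AD·CB
    A ↦ AD
    C ↦ DA
    D ↦ CB
  step 0 ⇒ step 1: CBA ⇒ DA·CA·AD
    B ↦ CA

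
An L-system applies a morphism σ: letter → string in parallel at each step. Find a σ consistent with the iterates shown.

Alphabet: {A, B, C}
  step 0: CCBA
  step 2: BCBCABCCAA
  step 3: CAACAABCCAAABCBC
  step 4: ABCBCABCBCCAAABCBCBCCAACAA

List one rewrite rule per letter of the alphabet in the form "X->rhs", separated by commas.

A->BC, B->CA, C->A

  step 3 ⇒ step 4: CAACAABCCAAABCBC ⇒ A·BC·BC·A·BC·BC·CA·A·A·BC·BC·BC·CA·A·CA·A
    A ↦ BC
    B ↦ CA
    C ↦ A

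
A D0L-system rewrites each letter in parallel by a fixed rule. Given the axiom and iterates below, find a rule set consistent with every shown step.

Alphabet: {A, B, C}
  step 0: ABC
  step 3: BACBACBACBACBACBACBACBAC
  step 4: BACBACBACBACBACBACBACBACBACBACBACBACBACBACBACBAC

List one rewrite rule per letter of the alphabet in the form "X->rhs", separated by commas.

  step 3 ⇒ step 4: BACBACBACBACBACBACBACBAC ⇒ BAC·B·AC·BAC·B·AC·BAC·B·AC·BAC·B·AC·BAC·B·AC·BAC·B·AC·BAC·B·AC·BAC·B·AC
    A ↦ B
    B ↦ BAC
    C ↦ AC

A->B, B->BAC, C->AC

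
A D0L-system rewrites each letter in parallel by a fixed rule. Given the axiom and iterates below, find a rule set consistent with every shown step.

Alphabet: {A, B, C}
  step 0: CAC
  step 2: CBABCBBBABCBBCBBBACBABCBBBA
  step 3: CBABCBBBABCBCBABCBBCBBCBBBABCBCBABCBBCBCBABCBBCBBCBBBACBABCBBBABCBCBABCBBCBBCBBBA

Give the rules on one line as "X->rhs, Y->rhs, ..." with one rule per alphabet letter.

  step 2 ⇒ step 3: CBABCBBBABCBBCBBBACBABCBBBA ⇒ CBA·BCB·BBA·BCB·CBA·BCB·BCB·BCB·BBA·BCB·CBA·BCB·BCB·CBA·BCB·BCB·BCB·BBA·CBA·BCB·BBA·BCB·CBA·BCB·BCB·BCB·BBA
    A ↦ BBA
    B ↦ BCB
    C ↦ CBA

A->BBA, B->BCB, C->CBA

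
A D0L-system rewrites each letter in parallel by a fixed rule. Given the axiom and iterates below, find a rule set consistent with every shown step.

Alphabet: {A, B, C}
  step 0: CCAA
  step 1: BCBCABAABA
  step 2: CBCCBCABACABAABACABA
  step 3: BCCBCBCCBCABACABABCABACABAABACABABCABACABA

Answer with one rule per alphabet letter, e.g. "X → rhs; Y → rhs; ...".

  step 2 ⇒ step 3: CBCCBCABACABAABACABA ⇒ BC·C·BC·BC·C·BC·ABA·C·ABA·BC·ABA·C·ABA·ABA·C·ABA·BC·ABA·C·ABA
    A ↦ ABA
    B ↦ C
    C ↦ BC

A->ABA, B->C, C->BC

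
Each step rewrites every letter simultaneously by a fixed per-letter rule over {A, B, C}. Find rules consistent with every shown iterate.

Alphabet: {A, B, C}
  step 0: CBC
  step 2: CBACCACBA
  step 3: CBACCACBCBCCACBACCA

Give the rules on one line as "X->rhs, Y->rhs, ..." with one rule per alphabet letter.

A->CCA, B->A, C->CB

  step 2 ⇒ step 3: CBACCACBA ⇒ CB·A·CCA·CB·CB·CCA·CB·A·CCA
    A ↦ CCA
    B ↦ A
    C ↦ CB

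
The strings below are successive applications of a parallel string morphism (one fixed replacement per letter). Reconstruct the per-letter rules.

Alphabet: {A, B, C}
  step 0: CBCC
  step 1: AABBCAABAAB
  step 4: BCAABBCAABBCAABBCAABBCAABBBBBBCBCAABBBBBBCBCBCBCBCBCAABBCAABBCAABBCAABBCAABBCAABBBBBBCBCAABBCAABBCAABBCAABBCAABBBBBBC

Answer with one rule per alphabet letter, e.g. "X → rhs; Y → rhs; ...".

  step 0 ⇒ step 1: CBCC ⇒ AAB·BC·AAB·AAB
    B ↦ BC
    C ↦ AAB
    A ↦ BB  (constrained at step 1)

A->BB, B->BC, C->AAB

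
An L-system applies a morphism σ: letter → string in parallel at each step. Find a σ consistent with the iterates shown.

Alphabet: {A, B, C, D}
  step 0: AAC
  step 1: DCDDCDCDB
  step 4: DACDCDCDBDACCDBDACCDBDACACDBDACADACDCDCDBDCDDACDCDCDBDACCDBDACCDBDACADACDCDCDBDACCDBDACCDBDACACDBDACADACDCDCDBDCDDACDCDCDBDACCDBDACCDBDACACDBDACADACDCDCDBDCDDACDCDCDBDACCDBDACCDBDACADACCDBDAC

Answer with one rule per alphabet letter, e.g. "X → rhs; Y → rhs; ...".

  step 0 ⇒ step 1: AAC ⇒ DCD·DCD·CDB
    A ↦ DCD
    C ↦ CDB
    B ↦ A  (constrained at step 1)
    D ↦ DAC  (constrained at step 1)

A->DCD, B->A, C->CDB, D->DAC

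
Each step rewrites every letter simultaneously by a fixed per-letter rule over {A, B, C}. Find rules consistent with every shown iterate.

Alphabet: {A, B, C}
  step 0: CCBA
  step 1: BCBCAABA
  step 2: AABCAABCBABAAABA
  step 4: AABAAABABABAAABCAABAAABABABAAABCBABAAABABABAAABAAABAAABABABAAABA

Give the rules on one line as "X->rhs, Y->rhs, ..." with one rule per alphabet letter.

A->BA, B->AA, C->BC

  step 1 ⇒ step 2: BCBCAABA ⇒ AA·BC·AA·BC·BA·BA·AA·BA
    A ↦ BA
    B ↦ AA
    C ↦ BC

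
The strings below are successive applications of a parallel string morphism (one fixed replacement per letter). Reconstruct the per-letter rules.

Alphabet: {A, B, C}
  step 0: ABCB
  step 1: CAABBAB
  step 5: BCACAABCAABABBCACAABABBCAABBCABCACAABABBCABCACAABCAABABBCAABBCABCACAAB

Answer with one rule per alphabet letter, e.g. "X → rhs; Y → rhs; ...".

A->CA, B->AB, C->B

  step 0 ⇒ step 1: ABCB ⇒ CA·AB·B·AB
    A ↦ CA
    B ↦ AB
    C ↦ B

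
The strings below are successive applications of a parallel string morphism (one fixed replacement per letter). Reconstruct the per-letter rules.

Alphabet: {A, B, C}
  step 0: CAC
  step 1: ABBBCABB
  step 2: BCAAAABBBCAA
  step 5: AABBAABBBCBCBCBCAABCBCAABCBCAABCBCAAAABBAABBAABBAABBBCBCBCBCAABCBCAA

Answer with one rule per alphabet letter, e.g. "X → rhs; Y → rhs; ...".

A->BC, B->A, C->ABB

  step 1 ⇒ step 2: ABBBCABB ⇒ BC·A·A·A·ABB·BC·A·A
    A ↦ BC
    B ↦ A
    C ↦ ABB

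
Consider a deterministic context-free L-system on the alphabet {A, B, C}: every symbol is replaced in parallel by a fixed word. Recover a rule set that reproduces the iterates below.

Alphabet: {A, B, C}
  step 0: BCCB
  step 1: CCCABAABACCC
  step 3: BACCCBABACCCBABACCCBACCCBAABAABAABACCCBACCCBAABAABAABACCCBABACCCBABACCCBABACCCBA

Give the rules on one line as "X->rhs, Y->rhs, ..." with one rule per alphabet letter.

  step 0 ⇒ step 1: BCCB ⇒ CCC·ABA·ABA·CCC
    B ↦ CCC
    C ↦ ABA
    A ↦ BA  (constrained at step 1)

A->BA, B->CCC, C->ABA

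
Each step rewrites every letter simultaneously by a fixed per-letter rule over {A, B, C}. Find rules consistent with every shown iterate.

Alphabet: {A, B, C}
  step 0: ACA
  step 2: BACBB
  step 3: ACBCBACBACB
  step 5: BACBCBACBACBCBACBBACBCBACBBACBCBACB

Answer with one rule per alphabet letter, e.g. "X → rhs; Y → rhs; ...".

A->C, B->ACB, C->B

  step 2 ⇒ step 3: BACBB ⇒ ACB·C·B·ACB·ACB
    A ↦ C
    B ↦ ACB
    C ↦ B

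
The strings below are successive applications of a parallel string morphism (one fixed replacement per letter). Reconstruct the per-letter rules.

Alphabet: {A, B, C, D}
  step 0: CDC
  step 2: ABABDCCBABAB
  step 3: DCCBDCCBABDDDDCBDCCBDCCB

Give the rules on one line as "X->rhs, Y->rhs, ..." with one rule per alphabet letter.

  step 2 ⇒ step 3: ABABDCCBABAB ⇒ DC·CB·DC·CB·AB·DD·DD·CB·DC·CB·DC·CB
    A ↦ DC
    B ↦ CB
    C ↦ DD
    D ↦ AB

A->DC, B->CB, C->DD, D->AB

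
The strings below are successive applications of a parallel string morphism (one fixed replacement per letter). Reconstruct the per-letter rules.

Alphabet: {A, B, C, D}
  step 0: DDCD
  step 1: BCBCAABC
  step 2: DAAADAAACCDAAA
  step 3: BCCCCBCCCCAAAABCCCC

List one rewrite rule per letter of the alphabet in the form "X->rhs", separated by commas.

  step 2 ⇒ step 3: DAAADAAACCDAAA ⇒ BC·C·C·C·BC·C·C·C·AA·AA·BC·C·C·C
    A ↦ C
    C ↦ AA
    D ↦ BC
  step 1 ⇒ step 2: BCBCAABC ⇒ DA·AA·DA·AA·C·C·DA·AA
    B ↦ DA

A->C, B->DA, C->AA, D->BC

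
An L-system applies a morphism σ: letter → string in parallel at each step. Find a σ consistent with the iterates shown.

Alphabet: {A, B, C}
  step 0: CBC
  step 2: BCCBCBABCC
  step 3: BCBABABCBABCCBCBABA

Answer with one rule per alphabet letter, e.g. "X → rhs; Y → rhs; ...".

  step 2 ⇒ step 3: BCCBCBABCC ⇒ BC·BA·BA·BC·BA·BC·C·BC·BA·BA
    A ↦ C
    B ↦ BC
    C ↦ BA

A->C, B->BC, C->BA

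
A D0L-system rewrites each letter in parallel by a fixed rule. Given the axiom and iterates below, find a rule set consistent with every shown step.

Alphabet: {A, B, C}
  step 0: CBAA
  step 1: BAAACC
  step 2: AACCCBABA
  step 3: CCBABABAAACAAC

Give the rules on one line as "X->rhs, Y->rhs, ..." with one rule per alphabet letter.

  step 2 ⇒ step 3: AACCCBABA ⇒ C·C·BA·BA·BA·AA·C·AA·C
    A ↦ C
    B ↦ AA
    C ↦ BA

A->C, B->AA, C->BA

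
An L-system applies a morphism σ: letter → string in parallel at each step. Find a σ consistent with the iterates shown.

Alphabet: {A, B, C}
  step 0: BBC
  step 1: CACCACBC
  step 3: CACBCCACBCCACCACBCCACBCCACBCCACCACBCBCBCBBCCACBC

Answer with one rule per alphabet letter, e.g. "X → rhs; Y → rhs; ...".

A->BCB, B->CAC, C->BC

  step 0 ⇒ step 1: BBC ⇒ CAC·CAC·BC
    B ↦ CAC
    C ↦ BC
    A ↦ BCB  (constrained at step 1)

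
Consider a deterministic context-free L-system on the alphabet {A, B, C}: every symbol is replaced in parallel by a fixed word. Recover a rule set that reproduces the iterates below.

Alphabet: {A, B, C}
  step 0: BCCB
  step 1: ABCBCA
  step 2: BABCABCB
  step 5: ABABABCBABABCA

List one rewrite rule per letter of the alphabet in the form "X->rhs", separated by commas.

  step 1 ⇒ step 2: ABCBCA ⇒ B·A·BC·A·BC·B
    A ↦ B
    B ↦ A
    C ↦ BC

A->B, B->A, C->BC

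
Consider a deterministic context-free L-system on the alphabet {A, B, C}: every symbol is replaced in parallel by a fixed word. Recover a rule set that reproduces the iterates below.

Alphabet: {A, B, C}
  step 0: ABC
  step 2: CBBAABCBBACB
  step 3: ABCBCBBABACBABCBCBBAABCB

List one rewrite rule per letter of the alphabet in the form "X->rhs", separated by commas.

A->BA, B->CB, C->AB

  step 2 ⇒ step 3: CBBAABCBBACB ⇒ AB·CB·CB·BA·BA·CB·AB·CB·CB·BA·AB·CB
    A ↦ BA
    B ↦ CB
    C ↦ AB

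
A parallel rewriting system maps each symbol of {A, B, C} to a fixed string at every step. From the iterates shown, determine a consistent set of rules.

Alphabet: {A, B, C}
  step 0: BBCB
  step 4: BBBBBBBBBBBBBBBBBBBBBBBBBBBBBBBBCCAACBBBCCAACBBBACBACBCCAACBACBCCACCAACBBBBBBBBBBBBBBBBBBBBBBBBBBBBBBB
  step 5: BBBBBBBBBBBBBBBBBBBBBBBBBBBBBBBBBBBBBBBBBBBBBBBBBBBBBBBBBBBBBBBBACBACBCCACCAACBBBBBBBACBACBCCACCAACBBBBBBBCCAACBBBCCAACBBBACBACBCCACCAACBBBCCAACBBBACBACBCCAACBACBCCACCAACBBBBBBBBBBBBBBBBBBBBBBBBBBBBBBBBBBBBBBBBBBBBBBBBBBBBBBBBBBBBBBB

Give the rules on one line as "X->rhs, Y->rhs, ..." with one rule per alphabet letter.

A->CCA, B->BB, C->ACB

  step 4 ⇒ step 5: BBBBBBBBBBBBBBBBBBBBBBBBBBBBBBBBCCAACBBBCCAACBBBACBACBCCAACBACBCCACCAACBBBBBBBBBBBBBBBBBBBBBBBBBBBBBBB ⇒ BB·BB·BB·BB·BB·BB·BB·BB·BB·BB·BB·BB·BB·BB·BB·BB·BB·BB·BB·BB·BB·BB·BB·BB·BB·BB·BB·BB·BB·BB·BB·BB·ACB·ACB·CCA·CCA·ACB·BB·BB·BB·ACB·ACB·CCA·CCA·ACB·BB·BB·BB·CCA·ACB·BB·CCA·ACB·BB·ACB·ACB·CCA·CCA·ACB·BB·CCA·ACB·BB·ACB·ACB·CCA·ACB·ACB·CCA·CCA·ACB·BB·BB·BB·BB·BB·BB·BB·BB·BB·BB·BB·BB·BB·BB·BB·BB·BB·BB·BB·BB·BB·BB·BB·BB·BB·BB·BB·BB·BB·BB·BB
    A ↦ CCA
    B ↦ BB
    C ↦ ACB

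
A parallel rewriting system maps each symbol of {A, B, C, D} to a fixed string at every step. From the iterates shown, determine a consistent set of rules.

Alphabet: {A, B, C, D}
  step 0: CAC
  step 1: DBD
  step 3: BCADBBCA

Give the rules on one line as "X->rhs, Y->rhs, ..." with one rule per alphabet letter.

  step 0 ⇒ step 1: CAC ⇒ D·B·D
    A ↦ B
    C ↦ D
    B ↦ CA  (constrained at step 1)
    D ↦ AB  (constrained at step 1)

A->B, B->CA, C->D, D->AB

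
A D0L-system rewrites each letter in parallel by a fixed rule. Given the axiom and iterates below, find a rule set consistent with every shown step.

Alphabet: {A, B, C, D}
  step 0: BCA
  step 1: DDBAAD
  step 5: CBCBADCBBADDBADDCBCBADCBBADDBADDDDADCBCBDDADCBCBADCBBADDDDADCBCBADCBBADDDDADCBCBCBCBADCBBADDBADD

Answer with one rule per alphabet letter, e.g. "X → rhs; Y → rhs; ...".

A->AD, B->DD, C->BA, D->CB

  step 0 ⇒ step 1: BCA ⇒ DD·BA·AD
    A ↦ AD
    B ↦ DD
    C ↦ BA
    D ↦ CB  (constrained at step 1)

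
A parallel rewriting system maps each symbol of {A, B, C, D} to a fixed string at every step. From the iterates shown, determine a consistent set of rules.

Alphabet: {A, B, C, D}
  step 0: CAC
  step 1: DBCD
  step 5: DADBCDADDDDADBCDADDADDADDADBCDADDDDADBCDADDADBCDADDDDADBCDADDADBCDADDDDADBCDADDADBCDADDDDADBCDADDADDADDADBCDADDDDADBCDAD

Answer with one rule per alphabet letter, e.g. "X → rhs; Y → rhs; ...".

  step 0 ⇒ step 1: CAC ⇒ D·BC·D
    A ↦ BC
    C ↦ D
    B ↦ D  (constrained at step 1)
    D ↦ DAD  (constrained at step 1)

A->BC, B->D, C->D, D->DAD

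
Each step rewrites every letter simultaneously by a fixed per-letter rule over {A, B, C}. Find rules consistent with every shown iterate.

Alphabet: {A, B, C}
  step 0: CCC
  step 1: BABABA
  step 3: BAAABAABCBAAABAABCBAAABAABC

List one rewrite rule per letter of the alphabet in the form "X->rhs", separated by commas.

  step 0 ⇒ step 1: CCC ⇒ BA·BA·BA
    C ↦ BA
    A ↦ AAB  (constrained at step 1)
    B ↦ C  (constrained at step 1)

A->AAB, B->C, C->BA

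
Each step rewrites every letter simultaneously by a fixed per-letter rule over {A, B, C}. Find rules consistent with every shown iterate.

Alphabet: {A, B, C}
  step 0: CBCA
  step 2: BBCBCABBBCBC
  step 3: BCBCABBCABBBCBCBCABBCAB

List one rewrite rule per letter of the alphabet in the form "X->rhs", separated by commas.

  step 2 ⇒ step 3: BBCBCABBBCBC ⇒ BC·BC·AB·BC·AB·B·BC·BC·BC·AB·BC·AB
    A ↦ B
    B ↦ BC
    C ↦ AB

A->B, B->BC, C->AB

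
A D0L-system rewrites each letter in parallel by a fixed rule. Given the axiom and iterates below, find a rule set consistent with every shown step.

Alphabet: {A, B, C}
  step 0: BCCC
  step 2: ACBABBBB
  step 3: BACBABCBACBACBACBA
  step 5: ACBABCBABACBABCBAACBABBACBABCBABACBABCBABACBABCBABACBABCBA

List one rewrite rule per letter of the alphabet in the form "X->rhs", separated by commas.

  step 2 ⇒ step 3: ACBABBBB ⇒ B·A·CBA·B·CBA·CBA·CBA·CBA
    A ↦ B
    B ↦ CBA
    C ↦ A

A->B, B->CBA, C->A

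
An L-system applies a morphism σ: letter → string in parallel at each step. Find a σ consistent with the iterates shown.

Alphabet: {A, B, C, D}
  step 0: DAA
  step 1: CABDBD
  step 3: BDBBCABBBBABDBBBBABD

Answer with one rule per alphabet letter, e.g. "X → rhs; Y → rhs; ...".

  step 0 ⇒ step 1: DAA ⇒ CA·BD·BD
    A ↦ BD
    D ↦ CA
    B ↦ BB  (constrained at step 1)
    C ↦ A  (constrained at step 1)

A->BD, B->BB, C->A, D->CA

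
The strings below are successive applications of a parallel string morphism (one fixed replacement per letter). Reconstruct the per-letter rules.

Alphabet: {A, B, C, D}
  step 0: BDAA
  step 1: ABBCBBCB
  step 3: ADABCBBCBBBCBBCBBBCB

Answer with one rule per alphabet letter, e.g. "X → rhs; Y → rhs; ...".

A->BCB, B->A, C->D, D->B

  step 0 ⇒ step 1: BDAA ⇒ A·B·BCB·BCB
    A ↦ BCB
    B ↦ A
    D ↦ B
    C ↦ D  (constrained at step 1)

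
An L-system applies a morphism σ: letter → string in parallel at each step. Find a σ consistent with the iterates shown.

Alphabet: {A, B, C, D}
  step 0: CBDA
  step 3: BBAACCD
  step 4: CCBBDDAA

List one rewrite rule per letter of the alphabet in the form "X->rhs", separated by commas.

A->B, B->C, C->D, D->AA

  step 3 ⇒ step 4: BBAACCD ⇒ C·C·B·B·D·D·AA
    A ↦ B
    B ↦ C
    C ↦ D
    D ↦ AA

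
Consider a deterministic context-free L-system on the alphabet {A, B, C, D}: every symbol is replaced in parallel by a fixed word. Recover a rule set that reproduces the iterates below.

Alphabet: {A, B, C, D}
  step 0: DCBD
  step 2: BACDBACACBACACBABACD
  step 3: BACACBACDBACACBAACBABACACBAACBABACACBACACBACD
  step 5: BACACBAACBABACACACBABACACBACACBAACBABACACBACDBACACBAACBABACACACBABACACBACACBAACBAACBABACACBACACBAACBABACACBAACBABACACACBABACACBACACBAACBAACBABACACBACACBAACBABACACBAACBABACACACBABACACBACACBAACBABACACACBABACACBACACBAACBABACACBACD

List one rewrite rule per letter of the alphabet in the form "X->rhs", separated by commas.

A->AC, B->BAC, C->BA, D->CD

  step 2 ⇒ step 3: BACDBACACBACACBABACD ⇒ BAC·AC·BA·CD·BAC·AC·BA·AC·BA·BAC·AC·BA·AC·BA·BAC·AC·BAC·AC·BA·CD
    A ↦ AC
    B ↦ BAC
    C ↦ BA
    D ↦ CD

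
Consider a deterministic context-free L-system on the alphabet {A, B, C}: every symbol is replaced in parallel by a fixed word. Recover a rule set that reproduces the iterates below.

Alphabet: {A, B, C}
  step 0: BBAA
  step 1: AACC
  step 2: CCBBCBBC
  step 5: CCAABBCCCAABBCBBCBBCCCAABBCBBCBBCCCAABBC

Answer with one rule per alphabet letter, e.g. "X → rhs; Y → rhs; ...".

  step 1 ⇒ step 2: AACC ⇒ C·C·BBC·BBC
    A ↦ C
    C ↦ BBC
  step 0 ⇒ step 1: BBAA ⇒ A·A·C·C
    B ↦ A

A->C, B->A, C->BBC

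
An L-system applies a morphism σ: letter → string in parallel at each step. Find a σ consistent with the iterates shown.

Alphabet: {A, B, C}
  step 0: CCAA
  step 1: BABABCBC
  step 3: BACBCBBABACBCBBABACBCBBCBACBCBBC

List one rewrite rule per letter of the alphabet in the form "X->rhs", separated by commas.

A->BC, B->CB, C->BA

  step 0 ⇒ step 1: CCAA ⇒ BA·BA·BC·BC
    A ↦ BC
    C ↦ BA
    B ↦ CB  (constrained at step 1)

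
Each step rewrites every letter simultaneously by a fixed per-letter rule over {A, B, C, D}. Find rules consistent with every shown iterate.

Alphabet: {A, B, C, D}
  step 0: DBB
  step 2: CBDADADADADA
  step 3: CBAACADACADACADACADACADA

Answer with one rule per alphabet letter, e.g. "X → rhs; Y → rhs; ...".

  step 2 ⇒ step 3: CBDADADADADA ⇒ CB·AA·CA·DA·CA·DA·CA·DA·CA·DA·CA·DA
    A ↦ DA
    B ↦ AA
    C ↦ CB
    D ↦ CA

A->DA, B->AA, C->CB, D->CA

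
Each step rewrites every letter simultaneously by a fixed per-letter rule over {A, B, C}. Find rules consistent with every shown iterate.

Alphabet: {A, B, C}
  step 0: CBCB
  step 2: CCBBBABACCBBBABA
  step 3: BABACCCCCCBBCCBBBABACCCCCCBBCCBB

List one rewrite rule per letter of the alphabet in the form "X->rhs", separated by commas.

A->BB, B->CC, C->BA

  step 2 ⇒ step 3: CCBBBABACCBBBABA ⇒ BA·BA·CC·CC·CC·BB·CC·BB·BA·BA·CC·CC·CC·BB·CC·BB
    A ↦ BB
    B ↦ CC
    C ↦ BA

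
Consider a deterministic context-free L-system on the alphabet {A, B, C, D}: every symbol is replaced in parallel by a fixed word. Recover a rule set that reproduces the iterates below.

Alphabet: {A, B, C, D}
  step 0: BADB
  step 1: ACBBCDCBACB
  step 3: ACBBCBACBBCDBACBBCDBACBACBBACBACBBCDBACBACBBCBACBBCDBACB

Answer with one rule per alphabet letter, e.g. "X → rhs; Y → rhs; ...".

A->BCD, B->ACB, C->B, D->CB

  step 0 ⇒ step 1: BADB ⇒ ACB·BCD·CB·ACB
    A ↦ BCD
    B ↦ ACB
    D ↦ CB
    C ↦ B  (constrained at step 1)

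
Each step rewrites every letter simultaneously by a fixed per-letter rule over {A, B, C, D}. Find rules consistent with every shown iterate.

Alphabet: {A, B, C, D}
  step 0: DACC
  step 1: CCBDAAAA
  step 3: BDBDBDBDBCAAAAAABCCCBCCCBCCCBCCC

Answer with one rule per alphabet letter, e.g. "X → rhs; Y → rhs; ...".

A->BD, B->BC, C->AA, D->CC

  step 0 ⇒ step 1: DACC ⇒ CC·BD·AA·AA
    A ↦ BD
    C ↦ AA
    D ↦ CC
    B ↦ BC  (constrained at step 1)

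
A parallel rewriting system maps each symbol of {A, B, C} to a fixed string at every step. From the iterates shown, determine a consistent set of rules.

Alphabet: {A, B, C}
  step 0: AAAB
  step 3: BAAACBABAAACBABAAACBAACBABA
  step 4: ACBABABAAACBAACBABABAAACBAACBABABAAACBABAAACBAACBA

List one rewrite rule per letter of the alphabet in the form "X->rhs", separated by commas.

  step 3 ⇒ step 4: BAAACBABAAACBABAAACBAACBABA ⇒ AC·BA·BA·BA·A·AC·BA·AC·BA·BA·BA·A·AC·BA·AC·BA·BA·BA·A·AC·BA·BA·A·AC·BA·AC·BA
    A ↦ BA
    B ↦ AC
    C ↦ A

A->BA, B->AC, C->A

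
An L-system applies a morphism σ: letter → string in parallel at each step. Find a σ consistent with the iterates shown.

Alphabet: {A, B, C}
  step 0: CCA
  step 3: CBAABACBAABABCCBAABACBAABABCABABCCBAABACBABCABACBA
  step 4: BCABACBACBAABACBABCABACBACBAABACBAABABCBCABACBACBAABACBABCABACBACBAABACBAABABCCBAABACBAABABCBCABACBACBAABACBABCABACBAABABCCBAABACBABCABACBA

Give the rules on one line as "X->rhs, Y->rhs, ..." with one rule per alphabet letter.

  step 3 ⇒ step 4: CBAABACBAABABCCBAABACBAABABCABABCCBAABACBABCABACBA ⇒ BC·ABA·CBA·CBA·ABA·CBA·BC·ABA·CBA·CBA·ABA·CBA·ABA·BC·BC·ABA·CBA·CBA·ABA·CBA·BC·ABA·CBA·CBA·ABA·CBA·ABA·BC·CBA·ABA·CBA·ABA·BC·BC·ABA·CBA·CBA·ABA·CBA·BC·ABA·CBA·ABA·BC·CBA·ABA·CBA·BC·ABA·CBA
    A ↦ CBA
    B ↦ ABA
    C ↦ BC

A->CBA, B->ABA, C->BC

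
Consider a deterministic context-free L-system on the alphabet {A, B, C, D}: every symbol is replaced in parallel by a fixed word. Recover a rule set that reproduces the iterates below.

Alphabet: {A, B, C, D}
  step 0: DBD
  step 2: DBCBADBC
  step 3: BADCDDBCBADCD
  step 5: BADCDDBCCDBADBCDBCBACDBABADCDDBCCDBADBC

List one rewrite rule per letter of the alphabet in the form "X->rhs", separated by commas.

  step 2 ⇒ step 3: DBCBADBC ⇒ BA·D·CD·D·BC·BA·D·CD
    A ↦ BC
    B ↦ D
    C ↦ CD
    D ↦ BA

A->BC, B->D, C->CD, D->BA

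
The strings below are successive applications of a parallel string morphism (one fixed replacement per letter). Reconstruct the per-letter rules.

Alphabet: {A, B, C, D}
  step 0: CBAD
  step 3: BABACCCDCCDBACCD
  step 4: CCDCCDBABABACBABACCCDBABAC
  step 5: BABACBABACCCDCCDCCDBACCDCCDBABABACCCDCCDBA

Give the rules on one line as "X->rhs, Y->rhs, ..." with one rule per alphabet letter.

A->D, B->CC, C->BA, D->C

  step 4 ⇒ step 5: CCDCCDBABABACBABACCCDBABAC ⇒ BA·BA·C·BA·BA·C·CC·D·CC·D·CC·D·BA·CC·D·CC·D·BA·BA·BA·C·CC·D·CC·D·BA
    A ↦ D
    B ↦ CC
    C ↦ BA
    D ↦ C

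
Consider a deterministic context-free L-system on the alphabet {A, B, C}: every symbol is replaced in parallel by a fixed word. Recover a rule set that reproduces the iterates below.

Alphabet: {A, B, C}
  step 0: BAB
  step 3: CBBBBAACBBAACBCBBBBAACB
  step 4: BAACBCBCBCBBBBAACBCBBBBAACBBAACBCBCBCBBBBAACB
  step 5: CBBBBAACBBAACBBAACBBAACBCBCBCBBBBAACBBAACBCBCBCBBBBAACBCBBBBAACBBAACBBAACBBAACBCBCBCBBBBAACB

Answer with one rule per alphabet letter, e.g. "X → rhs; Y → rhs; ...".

A->B, B->CB, C->BAA

  step 4 ⇒ step 5: BAACBCBCBCBBBBAACBCBBBBAACBBAACBCBCBCBBBBAACB ⇒ CB·B·B·BAA·CB·BAA·CB·BAA·CB·BAA·CB·CB·CB·CB·B·B·BAA·CB·BAA·CB·CB·CB·CB·B·B·BAA·CB·CB·B·B·BAA·CB·BAA·CB·BAA·CB·BAA·CB·CB·CB·CB·B·B·BAA·CB
    A ↦ B
    B ↦ CB
    C ↦ BAA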